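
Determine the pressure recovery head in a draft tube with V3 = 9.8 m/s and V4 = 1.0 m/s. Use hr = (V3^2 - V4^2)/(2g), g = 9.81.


hr = (9.8^2 - 1.0^2) / (2*9.81) = 4.8440 m


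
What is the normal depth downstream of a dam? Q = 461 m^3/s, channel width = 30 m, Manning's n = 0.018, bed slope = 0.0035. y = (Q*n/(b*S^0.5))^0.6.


y = (461 * 0.018 / (30 * 0.0035^0.5))^0.6 = 2.5228 m


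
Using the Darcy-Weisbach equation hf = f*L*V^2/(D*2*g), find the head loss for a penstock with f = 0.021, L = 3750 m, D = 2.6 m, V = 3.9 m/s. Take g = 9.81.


hf = 0.021 * 3750 * 3.9^2 / (2.6 * 2 * 9.81) = 23.4805 m


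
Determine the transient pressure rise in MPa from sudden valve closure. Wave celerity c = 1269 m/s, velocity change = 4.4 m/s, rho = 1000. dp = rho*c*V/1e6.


dp = 1000 * 1269 * 4.4 / 1e6 = 5.5836 MPa


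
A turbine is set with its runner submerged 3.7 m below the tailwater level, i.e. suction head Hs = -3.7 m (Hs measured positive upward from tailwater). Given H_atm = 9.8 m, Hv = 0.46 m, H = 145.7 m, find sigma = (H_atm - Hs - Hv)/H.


sigma = (9.8 - (-3.7) - 0.46) / 145.7 = 0.0895


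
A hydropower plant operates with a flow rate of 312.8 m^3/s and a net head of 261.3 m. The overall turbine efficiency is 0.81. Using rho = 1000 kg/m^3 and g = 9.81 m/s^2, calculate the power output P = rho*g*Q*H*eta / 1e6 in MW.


P = 1000 * 9.81 * 312.8 * 261.3 * 0.81 / 1e6 = 649.4716 MW


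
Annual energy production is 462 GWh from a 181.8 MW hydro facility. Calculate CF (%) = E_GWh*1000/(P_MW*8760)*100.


CF = 462 * 1000 / (181.8 * 8760) * 100 = 29.0098 %


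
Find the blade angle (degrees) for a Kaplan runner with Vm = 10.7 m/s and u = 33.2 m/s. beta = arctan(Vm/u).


beta = arctan(10.7 / 33.2) = 17.8636 degrees


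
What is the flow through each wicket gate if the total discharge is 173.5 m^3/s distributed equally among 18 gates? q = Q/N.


q = 173.5 / 18 = 9.6389 m^3/s


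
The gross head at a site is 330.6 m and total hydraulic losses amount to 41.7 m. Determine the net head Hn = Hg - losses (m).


Hn = 330.6 - 41.7 = 288.9000 m


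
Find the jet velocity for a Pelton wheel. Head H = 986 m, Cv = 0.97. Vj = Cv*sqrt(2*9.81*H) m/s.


Vj = 0.97 * sqrt(2*9.81*986) = 134.9148 m/s


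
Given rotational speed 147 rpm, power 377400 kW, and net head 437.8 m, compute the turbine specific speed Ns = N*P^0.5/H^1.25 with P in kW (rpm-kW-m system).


Ns = 147 * 377400^0.5 / 437.8^1.25 = 45.0945


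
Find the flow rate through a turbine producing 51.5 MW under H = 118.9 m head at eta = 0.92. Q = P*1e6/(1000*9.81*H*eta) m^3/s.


Q = 51.5 * 1e6 / (1000 * 9.81 * 118.9 * 0.92) = 47.9920 m^3/s


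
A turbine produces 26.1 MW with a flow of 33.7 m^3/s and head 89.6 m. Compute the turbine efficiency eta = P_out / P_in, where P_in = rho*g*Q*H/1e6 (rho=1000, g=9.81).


P_in = 1000 * 9.81 * 33.7 * 89.6 / 1e6 = 29.6215 MW
eta = 26.1 / 29.6215 = 0.8811


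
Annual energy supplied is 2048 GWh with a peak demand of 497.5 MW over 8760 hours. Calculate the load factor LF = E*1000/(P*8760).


LF = 2048 * 1000 / (497.5 * 8760) = 0.4699


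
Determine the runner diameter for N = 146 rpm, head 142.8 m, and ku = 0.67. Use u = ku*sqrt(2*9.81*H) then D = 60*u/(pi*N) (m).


u = 0.67 * sqrt(2*9.81*142.8) = 35.4641 m/s
D = 60 * 35.4641 / (pi * 146) = 4.6391 m


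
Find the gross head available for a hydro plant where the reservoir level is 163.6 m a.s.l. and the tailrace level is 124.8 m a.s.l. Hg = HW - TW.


Hg = 163.6 - 124.8 = 38.8000 m


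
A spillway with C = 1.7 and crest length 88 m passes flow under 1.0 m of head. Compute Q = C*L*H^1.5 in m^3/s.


Q = 1.7 * 88 * 1.0^1.5 = 149.6000 m^3/s


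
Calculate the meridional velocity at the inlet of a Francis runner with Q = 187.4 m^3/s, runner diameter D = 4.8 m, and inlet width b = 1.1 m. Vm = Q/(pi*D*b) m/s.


Vm = 187.4 / (pi * 4.8 * 1.1) = 11.2976 m/s


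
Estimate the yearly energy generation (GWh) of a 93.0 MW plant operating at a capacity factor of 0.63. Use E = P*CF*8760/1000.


E = 93.0 * 0.63 * 8760 / 1000 = 513.2484 GWh


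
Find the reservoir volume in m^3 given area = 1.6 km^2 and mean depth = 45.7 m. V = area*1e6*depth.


V = 1.6 * 1e6 * 45.7 = 7.3120e+07 m^3


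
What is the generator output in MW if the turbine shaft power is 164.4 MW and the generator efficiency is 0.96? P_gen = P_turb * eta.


P_gen = 164.4 * 0.96 = 157.8240 MW


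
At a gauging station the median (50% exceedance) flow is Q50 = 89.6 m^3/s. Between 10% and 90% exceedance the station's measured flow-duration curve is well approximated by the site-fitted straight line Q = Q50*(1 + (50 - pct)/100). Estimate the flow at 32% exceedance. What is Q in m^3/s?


Q = 89.6 * (1 + (50 - 32)/100) = 105.7280 m^3/s


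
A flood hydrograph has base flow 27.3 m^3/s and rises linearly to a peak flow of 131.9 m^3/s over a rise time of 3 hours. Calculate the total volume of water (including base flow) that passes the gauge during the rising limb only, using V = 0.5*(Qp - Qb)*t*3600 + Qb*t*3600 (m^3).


V = 0.5*(131.9 - 27.3)*3*3600 + 27.3*3*3600 = 859680.0000 m^3


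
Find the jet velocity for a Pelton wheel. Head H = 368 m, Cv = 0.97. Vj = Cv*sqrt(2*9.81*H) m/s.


Vj = 0.97 * sqrt(2*9.81*368) = 82.4224 m/s


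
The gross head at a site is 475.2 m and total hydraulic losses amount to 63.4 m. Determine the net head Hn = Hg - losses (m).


Hn = 475.2 - 63.4 = 411.8000 m


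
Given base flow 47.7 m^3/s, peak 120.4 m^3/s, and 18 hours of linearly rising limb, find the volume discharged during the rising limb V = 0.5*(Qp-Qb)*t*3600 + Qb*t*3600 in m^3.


V = 0.5*(120.4 - 47.7)*18*3600 + 47.7*18*3600 = 5.4464e+06 m^3


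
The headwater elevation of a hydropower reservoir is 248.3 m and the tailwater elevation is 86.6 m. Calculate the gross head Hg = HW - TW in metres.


Hg = 248.3 - 86.6 = 161.7000 m


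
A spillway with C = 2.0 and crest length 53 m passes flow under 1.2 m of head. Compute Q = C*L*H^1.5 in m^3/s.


Q = 2.0 * 53 * 1.2^1.5 = 139.3406 m^3/s


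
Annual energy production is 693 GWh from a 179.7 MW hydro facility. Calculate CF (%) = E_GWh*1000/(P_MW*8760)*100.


CF = 693 * 1000 / (179.7 * 8760) * 100 = 44.0231 %


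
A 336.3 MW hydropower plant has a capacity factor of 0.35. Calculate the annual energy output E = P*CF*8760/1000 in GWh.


E = 336.3 * 0.35 * 8760 / 1000 = 1031.0958 GWh


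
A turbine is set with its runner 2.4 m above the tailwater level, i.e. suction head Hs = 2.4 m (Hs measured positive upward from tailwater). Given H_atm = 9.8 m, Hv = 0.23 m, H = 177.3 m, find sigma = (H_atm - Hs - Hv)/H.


sigma = (9.8 - 2.4 - 0.23) / 177.3 = 0.0404


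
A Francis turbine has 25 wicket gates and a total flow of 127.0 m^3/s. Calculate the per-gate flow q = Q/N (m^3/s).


q = 127.0 / 25 = 5.0800 m^3/s


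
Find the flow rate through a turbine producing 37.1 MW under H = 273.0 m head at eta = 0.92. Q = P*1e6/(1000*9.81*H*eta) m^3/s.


Q = 37.1 * 1e6 / (1000 * 9.81 * 273.0 * 0.92) = 15.0576 m^3/s


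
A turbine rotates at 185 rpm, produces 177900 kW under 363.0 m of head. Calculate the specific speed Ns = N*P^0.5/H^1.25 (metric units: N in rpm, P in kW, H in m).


Ns = 185 * 177900^0.5 / 363.0^1.25 = 49.2466


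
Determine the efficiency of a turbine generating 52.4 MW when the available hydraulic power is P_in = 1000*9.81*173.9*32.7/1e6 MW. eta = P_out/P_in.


P_in = 1000 * 9.81 * 173.9 * 32.7 / 1e6 = 55.7849 MW
eta = 52.4 / 55.7849 = 0.9393


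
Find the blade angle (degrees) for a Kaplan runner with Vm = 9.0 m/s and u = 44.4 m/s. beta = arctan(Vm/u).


beta = arctan(9.0 / 44.4) = 11.4588 degrees


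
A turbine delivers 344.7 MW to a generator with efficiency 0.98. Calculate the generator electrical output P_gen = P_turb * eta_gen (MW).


P_gen = 344.7 * 0.98 = 337.8060 MW


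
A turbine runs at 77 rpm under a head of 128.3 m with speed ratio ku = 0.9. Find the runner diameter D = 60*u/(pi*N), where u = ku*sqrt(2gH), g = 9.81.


u = 0.9 * sqrt(2*9.81*128.3) = 45.1549 m/s
D = 60 * 45.1549 / (pi * 77) = 11.1999 m


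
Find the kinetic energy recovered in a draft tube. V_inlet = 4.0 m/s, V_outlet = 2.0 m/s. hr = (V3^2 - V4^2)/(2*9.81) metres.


hr = (4.0^2 - 2.0^2) / (2*9.81) = 0.6116 m


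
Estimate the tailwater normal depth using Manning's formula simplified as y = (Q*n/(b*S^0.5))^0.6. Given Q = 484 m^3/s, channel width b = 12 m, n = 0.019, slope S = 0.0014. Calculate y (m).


y = (484 * 0.019 / (12 * 0.0014^0.5))^0.6 = 6.1209 m


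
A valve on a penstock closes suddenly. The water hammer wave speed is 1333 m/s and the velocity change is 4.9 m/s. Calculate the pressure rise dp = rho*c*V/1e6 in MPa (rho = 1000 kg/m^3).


dp = 1000 * 1333 * 4.9 / 1e6 = 6.5317 MPa


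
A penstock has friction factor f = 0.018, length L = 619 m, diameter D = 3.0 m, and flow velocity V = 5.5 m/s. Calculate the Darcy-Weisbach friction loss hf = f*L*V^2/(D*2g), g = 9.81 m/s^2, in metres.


hf = 0.018 * 619 * 5.5^2 / (3.0 * 2 * 9.81) = 5.7262 m


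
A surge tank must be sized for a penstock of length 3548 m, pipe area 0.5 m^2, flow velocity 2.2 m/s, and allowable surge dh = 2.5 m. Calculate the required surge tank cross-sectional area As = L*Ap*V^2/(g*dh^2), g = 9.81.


As = 3548 * 0.5 * 2.2^2 / (9.81 * 2.5^2) = 140.0393 m^2


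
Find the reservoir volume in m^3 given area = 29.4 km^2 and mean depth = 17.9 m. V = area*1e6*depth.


V = 29.4 * 1e6 * 17.9 = 5.2626e+08 m^3


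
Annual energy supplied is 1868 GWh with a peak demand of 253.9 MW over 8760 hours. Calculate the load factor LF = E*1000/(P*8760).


LF = 1868 * 1000 / (253.9 * 8760) = 0.8399


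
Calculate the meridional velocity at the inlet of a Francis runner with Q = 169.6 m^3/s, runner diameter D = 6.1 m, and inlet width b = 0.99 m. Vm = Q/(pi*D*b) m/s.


Vm = 169.6 / (pi * 6.1 * 0.99) = 8.9395 m/s


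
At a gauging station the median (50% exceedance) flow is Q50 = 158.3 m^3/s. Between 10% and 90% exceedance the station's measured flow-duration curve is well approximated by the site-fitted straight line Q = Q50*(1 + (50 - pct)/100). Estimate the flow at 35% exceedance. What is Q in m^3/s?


Q = 158.3 * (1 + (50 - 35)/100) = 182.0450 m^3/s


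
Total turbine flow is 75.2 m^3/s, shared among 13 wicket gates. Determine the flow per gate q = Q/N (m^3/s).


q = 75.2 / 13 = 5.7846 m^3/s


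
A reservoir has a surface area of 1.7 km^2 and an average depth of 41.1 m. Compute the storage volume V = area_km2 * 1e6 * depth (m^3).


V = 1.7 * 1e6 * 41.1 = 6.9870e+07 m^3


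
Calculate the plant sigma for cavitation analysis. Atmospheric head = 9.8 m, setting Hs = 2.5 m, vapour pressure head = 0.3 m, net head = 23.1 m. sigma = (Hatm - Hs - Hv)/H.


sigma = (9.8 - 2.5 - 0.3) / 23.1 = 0.3030


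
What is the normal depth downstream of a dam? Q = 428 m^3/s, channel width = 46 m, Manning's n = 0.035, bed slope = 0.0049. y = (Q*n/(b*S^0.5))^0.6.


y = (428 * 0.035 / (46 * 0.0049^0.5))^0.6 = 2.5153 m


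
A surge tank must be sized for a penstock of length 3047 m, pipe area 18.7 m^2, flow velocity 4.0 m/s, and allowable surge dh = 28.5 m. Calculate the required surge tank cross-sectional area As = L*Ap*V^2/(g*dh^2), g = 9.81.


As = 3047 * 18.7 * 4.0^2 / (9.81 * 28.5^2) = 114.4130 m^2


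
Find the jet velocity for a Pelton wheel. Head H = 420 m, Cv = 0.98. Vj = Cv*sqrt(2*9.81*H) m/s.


Vj = 0.98 * sqrt(2*9.81*420) = 88.9611 m/s


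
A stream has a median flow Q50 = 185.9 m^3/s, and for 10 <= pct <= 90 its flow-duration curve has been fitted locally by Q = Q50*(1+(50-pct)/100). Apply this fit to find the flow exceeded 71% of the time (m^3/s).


Q = 185.9 * (1 + (50 - 71)/100) = 146.8610 m^3/s


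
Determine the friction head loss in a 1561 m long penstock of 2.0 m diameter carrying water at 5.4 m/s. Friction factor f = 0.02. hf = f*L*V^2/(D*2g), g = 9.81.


hf = 0.02 * 1561 * 5.4^2 / (2.0 * 2 * 9.81) = 23.2002 m


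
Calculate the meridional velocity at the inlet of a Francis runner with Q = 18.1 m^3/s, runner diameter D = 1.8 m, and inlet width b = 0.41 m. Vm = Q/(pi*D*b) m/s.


Vm = 18.1 / (pi * 1.8 * 0.41) = 7.8068 m/s


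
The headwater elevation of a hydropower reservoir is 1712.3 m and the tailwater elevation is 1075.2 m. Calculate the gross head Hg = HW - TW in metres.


Hg = 1712.3 - 1075.2 = 637.1000 m


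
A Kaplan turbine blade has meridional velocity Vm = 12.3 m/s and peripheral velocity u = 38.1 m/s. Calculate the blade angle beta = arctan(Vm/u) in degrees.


beta = arctan(12.3 / 38.1) = 17.8919 degrees


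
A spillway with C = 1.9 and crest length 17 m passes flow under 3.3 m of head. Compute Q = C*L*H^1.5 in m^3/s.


Q = 1.9 * 17 * 3.3^1.5 = 193.6304 m^3/s


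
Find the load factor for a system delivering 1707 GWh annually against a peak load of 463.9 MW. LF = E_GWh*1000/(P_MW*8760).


LF = 1707 * 1000 / (463.9 * 8760) = 0.4201


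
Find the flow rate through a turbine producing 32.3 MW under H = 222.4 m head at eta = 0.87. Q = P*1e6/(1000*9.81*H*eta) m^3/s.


Q = 32.3 * 1e6 / (1000 * 9.81 * 222.4 * 0.87) = 17.0169 m^3/s


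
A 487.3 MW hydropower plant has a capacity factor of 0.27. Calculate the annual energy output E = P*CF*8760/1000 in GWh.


E = 487.3 * 0.27 * 8760 / 1000 = 1152.5620 GWh


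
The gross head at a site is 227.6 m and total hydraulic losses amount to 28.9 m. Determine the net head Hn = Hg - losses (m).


Hn = 227.6 - 28.9 = 198.7000 m


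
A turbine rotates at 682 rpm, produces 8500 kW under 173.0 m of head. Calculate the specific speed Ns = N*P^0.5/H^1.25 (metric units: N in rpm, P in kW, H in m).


Ns = 682 * 8500^0.5 / 173.0^1.25 = 100.2158


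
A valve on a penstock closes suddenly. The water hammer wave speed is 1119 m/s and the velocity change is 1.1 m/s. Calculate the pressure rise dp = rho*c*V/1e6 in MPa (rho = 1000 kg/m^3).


dp = 1000 * 1119 * 1.1 / 1e6 = 1.2309 MPa


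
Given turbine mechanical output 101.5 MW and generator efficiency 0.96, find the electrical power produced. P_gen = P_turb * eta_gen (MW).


P_gen = 101.5 * 0.96 = 97.4400 MW


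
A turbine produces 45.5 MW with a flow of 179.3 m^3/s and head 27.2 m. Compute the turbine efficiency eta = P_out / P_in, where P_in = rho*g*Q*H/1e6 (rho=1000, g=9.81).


P_in = 1000 * 9.81 * 179.3 * 27.2 / 1e6 = 47.8430 MW
eta = 45.5 / 47.8430 = 0.9510


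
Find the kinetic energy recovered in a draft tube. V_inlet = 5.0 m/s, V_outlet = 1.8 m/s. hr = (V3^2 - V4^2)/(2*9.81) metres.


hr = (5.0^2 - 1.8^2) / (2*9.81) = 1.1091 m


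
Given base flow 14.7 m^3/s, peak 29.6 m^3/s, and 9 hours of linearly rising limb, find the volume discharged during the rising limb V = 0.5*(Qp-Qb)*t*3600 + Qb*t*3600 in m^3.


V = 0.5*(29.6 - 14.7)*9*3600 + 14.7*9*3600 = 717660.0000 m^3


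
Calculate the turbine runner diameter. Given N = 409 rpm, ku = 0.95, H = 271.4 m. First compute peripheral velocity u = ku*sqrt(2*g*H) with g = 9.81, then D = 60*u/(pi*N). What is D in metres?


u = 0.95 * sqrt(2*9.81*271.4) = 69.3231 m/s
D = 60 * 69.3231 / (pi * 409) = 3.2371 m


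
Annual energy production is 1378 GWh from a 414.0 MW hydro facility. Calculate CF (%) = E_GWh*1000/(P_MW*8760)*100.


CF = 1378 * 1000 / (414.0 * 8760) * 100 = 37.9966 %


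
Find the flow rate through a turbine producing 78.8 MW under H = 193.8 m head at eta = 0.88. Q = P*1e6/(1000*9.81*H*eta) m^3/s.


Q = 78.8 * 1e6 / (1000 * 9.81 * 193.8 * 0.88) = 47.1000 m^3/s


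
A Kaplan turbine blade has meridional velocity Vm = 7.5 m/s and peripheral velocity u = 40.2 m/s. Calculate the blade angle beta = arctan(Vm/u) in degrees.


beta = arctan(7.5 / 40.2) = 10.5680 degrees


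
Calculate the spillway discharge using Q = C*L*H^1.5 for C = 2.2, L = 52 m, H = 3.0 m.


Q = 2.2 * 52 * 3.0^1.5 = 594.4398 m^3/s


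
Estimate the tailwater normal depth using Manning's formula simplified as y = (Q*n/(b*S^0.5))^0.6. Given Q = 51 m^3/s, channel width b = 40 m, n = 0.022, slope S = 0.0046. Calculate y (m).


y = (51 * 0.022 / (40 * 0.0046^0.5))^0.6 = 0.5888 m


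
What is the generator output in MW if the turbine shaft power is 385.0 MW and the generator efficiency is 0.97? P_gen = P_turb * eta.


P_gen = 385.0 * 0.97 = 373.4500 MW


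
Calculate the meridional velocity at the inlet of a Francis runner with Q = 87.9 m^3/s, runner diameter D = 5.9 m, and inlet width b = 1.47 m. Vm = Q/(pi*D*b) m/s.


Vm = 87.9 / (pi * 5.9 * 1.47) = 3.2260 m/s


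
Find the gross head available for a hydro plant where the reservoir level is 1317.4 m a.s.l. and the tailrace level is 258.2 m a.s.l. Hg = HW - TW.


Hg = 1317.4 - 258.2 = 1059.2000 m


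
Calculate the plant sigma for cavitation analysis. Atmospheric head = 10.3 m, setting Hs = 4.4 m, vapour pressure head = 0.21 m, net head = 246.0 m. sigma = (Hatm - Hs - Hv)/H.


sigma = (10.3 - 4.4 - 0.21) / 246.0 = 0.0231


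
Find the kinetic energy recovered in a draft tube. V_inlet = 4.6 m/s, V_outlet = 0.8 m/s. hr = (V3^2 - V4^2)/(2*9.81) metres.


hr = (4.6^2 - 0.8^2) / (2*9.81) = 1.0459 m


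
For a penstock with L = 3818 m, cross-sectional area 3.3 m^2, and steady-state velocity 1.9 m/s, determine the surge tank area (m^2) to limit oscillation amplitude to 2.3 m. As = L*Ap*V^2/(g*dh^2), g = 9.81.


As = 3818 * 3.3 * 1.9^2 / (9.81 * 2.3^2) = 876.4606 m^2


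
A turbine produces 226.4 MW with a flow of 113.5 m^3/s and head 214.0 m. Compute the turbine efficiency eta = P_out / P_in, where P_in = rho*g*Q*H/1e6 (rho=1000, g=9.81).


P_in = 1000 * 9.81 * 113.5 * 214.0 / 1e6 = 238.2751 MW
eta = 226.4 / 238.2751 = 0.9502


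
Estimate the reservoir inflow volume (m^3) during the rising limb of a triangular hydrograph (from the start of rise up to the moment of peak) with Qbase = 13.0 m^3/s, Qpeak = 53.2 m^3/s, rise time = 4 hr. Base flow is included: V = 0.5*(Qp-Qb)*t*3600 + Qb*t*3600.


V = 0.5*(53.2 - 13.0)*4*3600 + 13.0*4*3600 = 476640.0000 m^3


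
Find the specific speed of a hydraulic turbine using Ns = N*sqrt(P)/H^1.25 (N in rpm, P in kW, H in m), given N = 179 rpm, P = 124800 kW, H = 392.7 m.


Ns = 179 * 124800^0.5 / 392.7^1.25 = 36.1730


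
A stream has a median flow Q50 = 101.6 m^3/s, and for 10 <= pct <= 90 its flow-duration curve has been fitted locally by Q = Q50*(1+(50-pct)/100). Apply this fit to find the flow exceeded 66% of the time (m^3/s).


Q = 101.6 * (1 + (50 - 66)/100) = 85.3440 m^3/s


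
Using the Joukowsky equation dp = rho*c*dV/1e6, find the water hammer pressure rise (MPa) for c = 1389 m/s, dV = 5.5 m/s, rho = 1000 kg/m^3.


dp = 1000 * 1389 * 5.5 / 1e6 = 7.6395 MPa


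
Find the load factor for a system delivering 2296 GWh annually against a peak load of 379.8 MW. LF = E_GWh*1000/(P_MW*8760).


LF = 2296 * 1000 / (379.8 * 8760) = 0.6901


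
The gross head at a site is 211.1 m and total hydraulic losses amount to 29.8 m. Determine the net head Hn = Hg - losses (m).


Hn = 211.1 - 29.8 = 181.3000 m


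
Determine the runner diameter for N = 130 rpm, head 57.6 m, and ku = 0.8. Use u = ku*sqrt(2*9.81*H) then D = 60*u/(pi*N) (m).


u = 0.8 * sqrt(2*9.81*57.6) = 26.8937 m/s
D = 60 * 26.8937 / (pi * 130) = 3.9510 m


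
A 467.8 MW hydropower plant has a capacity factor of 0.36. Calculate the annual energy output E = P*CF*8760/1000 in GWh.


E = 467.8 * 0.36 * 8760 / 1000 = 1475.2541 GWh


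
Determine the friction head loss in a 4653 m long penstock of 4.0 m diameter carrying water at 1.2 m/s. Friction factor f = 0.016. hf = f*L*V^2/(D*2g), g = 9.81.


hf = 0.016 * 4653 * 1.2^2 / (4.0 * 2 * 9.81) = 1.3660 m


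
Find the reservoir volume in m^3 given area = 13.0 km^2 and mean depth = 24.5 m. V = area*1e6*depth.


V = 13.0 * 1e6 * 24.5 = 3.1850e+08 m^3


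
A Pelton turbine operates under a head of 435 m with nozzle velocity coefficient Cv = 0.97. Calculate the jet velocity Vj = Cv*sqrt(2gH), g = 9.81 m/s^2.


Vj = 0.97 * sqrt(2*9.81*435) = 89.6119 m/s


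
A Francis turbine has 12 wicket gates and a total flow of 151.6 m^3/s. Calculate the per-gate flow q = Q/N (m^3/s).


q = 151.6 / 12 = 12.6333 m^3/s


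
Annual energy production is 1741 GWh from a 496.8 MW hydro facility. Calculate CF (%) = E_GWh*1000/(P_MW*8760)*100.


CF = 1741 * 1000 / (496.8 * 8760) * 100 = 40.0049 %


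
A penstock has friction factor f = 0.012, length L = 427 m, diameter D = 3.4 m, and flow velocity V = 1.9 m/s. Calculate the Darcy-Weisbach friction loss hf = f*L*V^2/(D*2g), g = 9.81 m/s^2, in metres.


hf = 0.012 * 427 * 1.9^2 / (3.4 * 2 * 9.81) = 0.2773 m


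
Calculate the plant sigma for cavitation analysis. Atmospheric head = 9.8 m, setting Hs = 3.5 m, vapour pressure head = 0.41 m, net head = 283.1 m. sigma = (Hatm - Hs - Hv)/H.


sigma = (9.8 - 3.5 - 0.41) / 283.1 = 0.0208


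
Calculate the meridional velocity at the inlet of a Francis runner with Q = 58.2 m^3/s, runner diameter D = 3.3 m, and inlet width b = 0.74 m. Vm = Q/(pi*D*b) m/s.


Vm = 58.2 / (pi * 3.3 * 0.74) = 7.5863 m/s


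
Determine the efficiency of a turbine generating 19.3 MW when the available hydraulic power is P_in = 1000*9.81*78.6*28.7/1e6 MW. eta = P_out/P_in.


P_in = 1000 * 9.81 * 78.6 * 28.7 / 1e6 = 22.1296 MW
eta = 19.3 / 22.1296 = 0.8721


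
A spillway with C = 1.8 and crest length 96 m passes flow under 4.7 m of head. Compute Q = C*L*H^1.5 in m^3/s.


Q = 1.8 * 96 * 4.7^1.5 = 1760.7209 m^3/s


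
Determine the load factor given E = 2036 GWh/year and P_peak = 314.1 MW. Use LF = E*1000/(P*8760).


LF = 2036 * 1000 / (314.1 * 8760) = 0.7400


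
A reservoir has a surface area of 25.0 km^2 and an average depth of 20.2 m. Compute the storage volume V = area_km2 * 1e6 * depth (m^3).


V = 25.0 * 1e6 * 20.2 = 5.0500e+08 m^3


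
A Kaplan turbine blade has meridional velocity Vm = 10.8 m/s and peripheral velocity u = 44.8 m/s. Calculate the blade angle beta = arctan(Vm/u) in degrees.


beta = arctan(10.8 / 44.8) = 13.5538 degrees


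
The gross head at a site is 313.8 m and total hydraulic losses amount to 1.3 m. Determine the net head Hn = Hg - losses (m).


Hn = 313.8 - 1.3 = 312.5000 m


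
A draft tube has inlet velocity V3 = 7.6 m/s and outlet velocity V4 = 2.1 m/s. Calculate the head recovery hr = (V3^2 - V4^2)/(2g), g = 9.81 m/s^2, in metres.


hr = (7.6^2 - 2.1^2) / (2*9.81) = 2.7192 m


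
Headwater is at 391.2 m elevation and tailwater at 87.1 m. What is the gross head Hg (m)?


Hg = 391.2 - 87.1 = 304.1000 m


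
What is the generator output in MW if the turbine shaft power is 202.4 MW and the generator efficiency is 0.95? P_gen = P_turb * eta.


P_gen = 202.4 * 0.95 = 192.2800 MW


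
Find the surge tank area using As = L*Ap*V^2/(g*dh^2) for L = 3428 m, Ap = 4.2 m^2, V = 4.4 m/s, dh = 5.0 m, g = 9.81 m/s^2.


As = 3428 * 4.2 * 4.4^2 / (9.81 * 5.0^2) = 1136.5445 m^2


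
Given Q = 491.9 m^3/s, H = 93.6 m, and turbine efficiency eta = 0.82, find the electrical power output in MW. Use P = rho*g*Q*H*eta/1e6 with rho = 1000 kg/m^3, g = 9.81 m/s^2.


P = 1000 * 9.81 * 491.9 * 93.6 * 0.82 / 1e6 = 370.3698 MW


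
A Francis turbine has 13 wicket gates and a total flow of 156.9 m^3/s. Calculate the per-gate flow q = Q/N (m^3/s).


q = 156.9 / 13 = 12.0692 m^3/s


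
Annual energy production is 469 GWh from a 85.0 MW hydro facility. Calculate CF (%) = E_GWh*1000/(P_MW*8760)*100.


CF = 469 * 1000 / (85.0 * 8760) * 100 = 62.9868 %


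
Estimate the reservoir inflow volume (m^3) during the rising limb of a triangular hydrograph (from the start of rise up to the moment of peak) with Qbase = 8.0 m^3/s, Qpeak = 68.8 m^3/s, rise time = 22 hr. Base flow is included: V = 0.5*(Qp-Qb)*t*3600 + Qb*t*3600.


V = 0.5*(68.8 - 8.0)*22*3600 + 8.0*22*3600 = 3.0413e+06 m^3


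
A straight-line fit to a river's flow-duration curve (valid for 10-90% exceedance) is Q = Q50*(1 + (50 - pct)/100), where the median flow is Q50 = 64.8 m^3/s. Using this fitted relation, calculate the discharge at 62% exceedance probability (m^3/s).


Q = 64.8 * (1 + (50 - 62)/100) = 57.0240 m^3/s


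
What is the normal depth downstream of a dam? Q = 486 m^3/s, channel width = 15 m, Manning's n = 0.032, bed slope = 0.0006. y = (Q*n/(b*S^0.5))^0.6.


y = (486 * 0.032 / (15 * 0.0006^0.5))^0.6 = 9.4618 m


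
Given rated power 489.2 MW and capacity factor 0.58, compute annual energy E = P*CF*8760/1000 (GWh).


E = 489.2 * 0.58 * 8760 / 1000 = 2485.5274 GWh


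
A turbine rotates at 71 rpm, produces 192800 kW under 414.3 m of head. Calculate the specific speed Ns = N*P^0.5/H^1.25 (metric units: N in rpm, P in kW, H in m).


Ns = 71 * 192800^0.5 / 414.3^1.25 = 16.6789


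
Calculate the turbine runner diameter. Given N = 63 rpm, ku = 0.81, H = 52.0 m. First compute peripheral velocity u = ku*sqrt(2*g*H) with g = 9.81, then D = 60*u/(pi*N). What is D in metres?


u = 0.81 * sqrt(2*9.81*52.0) = 25.8724 m/s
D = 60 * 25.8724 / (pi * 63) = 7.8433 m


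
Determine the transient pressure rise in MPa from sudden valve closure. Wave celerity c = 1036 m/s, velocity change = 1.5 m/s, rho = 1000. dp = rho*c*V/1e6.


dp = 1000 * 1036 * 1.5 / 1e6 = 1.5540 MPa


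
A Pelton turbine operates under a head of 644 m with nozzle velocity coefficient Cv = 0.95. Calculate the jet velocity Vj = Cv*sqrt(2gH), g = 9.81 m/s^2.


Vj = 0.95 * sqrt(2*9.81*644) = 106.7864 m/s


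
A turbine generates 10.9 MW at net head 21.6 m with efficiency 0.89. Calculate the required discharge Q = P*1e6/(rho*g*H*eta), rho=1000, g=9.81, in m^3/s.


Q = 10.9 * 1e6 / (1000 * 9.81 * 21.6 * 0.89) = 57.7981 m^3/s


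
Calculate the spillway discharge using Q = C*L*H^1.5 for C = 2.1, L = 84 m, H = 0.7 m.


Q = 2.1 * 84 * 0.7^1.5 = 103.3108 m^3/s


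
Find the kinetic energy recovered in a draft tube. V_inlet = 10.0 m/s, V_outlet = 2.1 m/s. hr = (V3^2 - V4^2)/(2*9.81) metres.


hr = (10.0^2 - 2.1^2) / (2*9.81) = 4.8721 m


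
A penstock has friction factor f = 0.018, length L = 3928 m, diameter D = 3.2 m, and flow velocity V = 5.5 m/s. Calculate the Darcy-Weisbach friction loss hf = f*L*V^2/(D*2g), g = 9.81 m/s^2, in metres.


hf = 0.018 * 3928 * 5.5^2 / (3.2 * 2 * 9.81) = 34.0659 m


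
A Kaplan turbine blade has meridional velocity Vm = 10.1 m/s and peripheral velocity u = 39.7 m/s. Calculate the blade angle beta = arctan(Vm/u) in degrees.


beta = arctan(10.1 / 39.7) = 14.2737 degrees


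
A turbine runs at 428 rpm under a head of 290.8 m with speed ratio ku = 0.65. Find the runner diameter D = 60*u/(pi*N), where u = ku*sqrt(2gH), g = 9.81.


u = 0.65 * sqrt(2*9.81*290.8) = 49.0976 m/s
D = 60 * 49.0976 / (pi * 428) = 2.1909 m


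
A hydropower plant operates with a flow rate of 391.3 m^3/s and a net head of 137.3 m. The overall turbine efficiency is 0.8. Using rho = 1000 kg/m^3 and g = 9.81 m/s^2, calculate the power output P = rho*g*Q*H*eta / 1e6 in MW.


P = 1000 * 9.81 * 391.3 * 137.3 * 0.8 / 1e6 = 421.6376 MW


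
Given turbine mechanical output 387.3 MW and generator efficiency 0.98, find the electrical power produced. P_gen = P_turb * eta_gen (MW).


P_gen = 387.3 * 0.98 = 379.5540 MW


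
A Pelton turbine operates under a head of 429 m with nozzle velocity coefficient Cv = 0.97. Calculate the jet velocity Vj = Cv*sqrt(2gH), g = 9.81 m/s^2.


Vj = 0.97 * sqrt(2*9.81*429) = 88.9918 m/s


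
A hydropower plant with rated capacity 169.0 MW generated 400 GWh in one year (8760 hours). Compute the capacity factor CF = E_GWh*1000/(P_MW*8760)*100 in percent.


CF = 400 * 1000 / (169.0 * 8760) * 100 = 27.0190 %


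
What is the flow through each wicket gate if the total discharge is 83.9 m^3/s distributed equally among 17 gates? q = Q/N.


q = 83.9 / 17 = 4.9353 m^3/s


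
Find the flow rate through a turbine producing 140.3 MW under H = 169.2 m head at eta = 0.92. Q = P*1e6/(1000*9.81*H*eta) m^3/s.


Q = 140.3 * 1e6 / (1000 * 9.81 * 169.2 * 0.92) = 91.8757 m^3/s


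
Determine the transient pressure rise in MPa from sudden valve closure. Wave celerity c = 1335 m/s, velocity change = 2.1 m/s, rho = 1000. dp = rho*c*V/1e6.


dp = 1000 * 1335 * 2.1 / 1e6 = 2.8035 MPa


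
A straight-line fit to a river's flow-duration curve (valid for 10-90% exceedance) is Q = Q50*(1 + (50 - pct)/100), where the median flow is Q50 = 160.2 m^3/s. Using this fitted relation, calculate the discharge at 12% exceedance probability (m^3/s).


Q = 160.2 * (1 + (50 - 12)/100) = 221.0760 m^3/s


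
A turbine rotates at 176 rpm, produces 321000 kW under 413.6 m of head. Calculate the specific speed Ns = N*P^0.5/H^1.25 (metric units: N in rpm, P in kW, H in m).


Ns = 176 * 321000^0.5 / 413.6^1.25 = 53.4613


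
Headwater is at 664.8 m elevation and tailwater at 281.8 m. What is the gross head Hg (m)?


Hg = 664.8 - 281.8 = 383.0000 m


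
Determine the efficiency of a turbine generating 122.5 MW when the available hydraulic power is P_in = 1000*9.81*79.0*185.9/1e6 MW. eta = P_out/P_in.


P_in = 1000 * 9.81 * 79.0 * 185.9 / 1e6 = 144.0706 MW
eta = 122.5 / 144.0706 = 0.8503


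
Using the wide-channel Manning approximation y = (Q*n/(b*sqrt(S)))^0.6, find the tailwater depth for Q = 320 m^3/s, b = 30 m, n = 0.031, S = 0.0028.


y = (320 * 0.031 / (30 * 0.0028^0.5))^0.6 = 3.0025 m


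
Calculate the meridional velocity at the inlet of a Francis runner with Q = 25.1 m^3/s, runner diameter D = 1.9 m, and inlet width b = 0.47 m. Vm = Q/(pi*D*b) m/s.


Vm = 25.1 / (pi * 1.9 * 0.47) = 8.9469 m/s


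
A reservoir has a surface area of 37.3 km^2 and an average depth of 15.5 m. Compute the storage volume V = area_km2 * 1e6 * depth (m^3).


V = 37.3 * 1e6 * 15.5 = 5.7815e+08 m^3


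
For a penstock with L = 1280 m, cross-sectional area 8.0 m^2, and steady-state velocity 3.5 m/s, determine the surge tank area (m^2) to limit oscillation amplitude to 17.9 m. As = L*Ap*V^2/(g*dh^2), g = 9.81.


As = 1280 * 8.0 * 3.5^2 / (9.81 * 17.9^2) = 39.9081 m^2


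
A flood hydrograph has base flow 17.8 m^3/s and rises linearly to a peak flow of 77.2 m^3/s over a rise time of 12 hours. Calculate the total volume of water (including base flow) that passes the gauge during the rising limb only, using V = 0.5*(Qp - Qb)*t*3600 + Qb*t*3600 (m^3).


V = 0.5*(77.2 - 17.8)*12*3600 + 17.8*12*3600 = 2.0520e+06 m^3


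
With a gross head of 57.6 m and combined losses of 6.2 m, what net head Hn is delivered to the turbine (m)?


Hn = 57.6 - 6.2 = 51.4000 m


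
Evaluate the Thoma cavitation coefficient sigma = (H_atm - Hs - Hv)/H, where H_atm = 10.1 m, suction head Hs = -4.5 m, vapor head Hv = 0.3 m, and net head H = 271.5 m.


sigma = (10.1 - (-4.5) - 0.3) / 271.5 = 0.0527


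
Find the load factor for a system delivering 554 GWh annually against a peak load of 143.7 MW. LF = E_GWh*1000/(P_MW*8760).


LF = 554 * 1000 / (143.7 * 8760) = 0.4401


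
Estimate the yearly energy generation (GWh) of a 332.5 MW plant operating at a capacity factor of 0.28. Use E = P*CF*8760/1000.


E = 332.5 * 0.28 * 8760 / 1000 = 815.5560 GWh


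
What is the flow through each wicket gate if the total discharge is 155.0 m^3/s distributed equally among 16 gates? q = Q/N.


q = 155.0 / 16 = 9.6875 m^3/s


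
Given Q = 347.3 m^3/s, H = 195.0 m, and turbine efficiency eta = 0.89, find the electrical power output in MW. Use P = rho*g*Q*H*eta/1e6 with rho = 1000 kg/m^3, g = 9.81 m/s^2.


P = 1000 * 9.81 * 347.3 * 195.0 * 0.89 / 1e6 = 591.2871 MW


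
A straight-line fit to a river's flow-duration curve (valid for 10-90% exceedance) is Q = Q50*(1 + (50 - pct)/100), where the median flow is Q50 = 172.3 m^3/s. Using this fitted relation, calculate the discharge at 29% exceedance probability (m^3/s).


Q = 172.3 * (1 + (50 - 29)/100) = 208.4830 m^3/s


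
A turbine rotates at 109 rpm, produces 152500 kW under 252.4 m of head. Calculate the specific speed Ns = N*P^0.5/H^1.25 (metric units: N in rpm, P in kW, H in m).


Ns = 109 * 152500^0.5 / 252.4^1.25 = 42.3107


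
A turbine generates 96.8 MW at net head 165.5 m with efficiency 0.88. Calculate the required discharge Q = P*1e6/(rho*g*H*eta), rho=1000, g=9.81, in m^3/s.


Q = 96.8 * 1e6 / (1000 * 9.81 * 165.5 * 0.88) = 67.7526 m^3/s


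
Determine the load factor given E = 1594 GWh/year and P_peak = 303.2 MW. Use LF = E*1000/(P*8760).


LF = 1594 * 1000 / (303.2 * 8760) = 0.6001


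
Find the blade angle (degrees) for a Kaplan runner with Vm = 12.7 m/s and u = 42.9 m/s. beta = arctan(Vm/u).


beta = arctan(12.7 / 42.9) = 16.4907 degrees


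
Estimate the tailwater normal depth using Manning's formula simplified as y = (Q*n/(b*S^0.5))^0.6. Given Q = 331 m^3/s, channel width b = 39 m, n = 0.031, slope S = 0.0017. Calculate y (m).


y = (331 * 0.031 / (39 * 0.0017^0.5))^0.6 = 3.0405 m


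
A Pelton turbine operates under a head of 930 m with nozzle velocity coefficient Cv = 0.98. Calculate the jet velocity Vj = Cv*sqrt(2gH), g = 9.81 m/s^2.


Vj = 0.98 * sqrt(2*9.81*930) = 132.3784 m/s


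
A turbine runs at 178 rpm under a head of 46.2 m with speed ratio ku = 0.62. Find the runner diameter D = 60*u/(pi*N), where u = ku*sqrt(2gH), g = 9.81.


u = 0.62 * sqrt(2*9.81*46.2) = 18.6665 m/s
D = 60 * 18.6665 / (pi * 178) = 2.0028 m


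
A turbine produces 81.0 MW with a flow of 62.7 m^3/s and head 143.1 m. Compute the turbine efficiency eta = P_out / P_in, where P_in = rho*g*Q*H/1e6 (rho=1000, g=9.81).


P_in = 1000 * 9.81 * 62.7 * 143.1 / 1e6 = 88.0189 MW
eta = 81.0 / 88.0189 = 0.9203


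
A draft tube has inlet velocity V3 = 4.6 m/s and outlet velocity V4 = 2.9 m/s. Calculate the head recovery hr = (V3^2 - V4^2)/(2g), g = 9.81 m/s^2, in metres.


hr = (4.6^2 - 2.9^2) / (2*9.81) = 0.6498 m


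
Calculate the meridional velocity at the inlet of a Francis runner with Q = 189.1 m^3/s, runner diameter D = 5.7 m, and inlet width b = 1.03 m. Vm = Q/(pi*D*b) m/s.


Vm = 189.1 / (pi * 5.7 * 1.03) = 10.2525 m/s


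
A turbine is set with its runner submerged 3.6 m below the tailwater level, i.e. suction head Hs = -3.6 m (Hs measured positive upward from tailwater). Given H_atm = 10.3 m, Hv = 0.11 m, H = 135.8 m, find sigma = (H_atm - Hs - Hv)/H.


sigma = (10.3 - (-3.6) - 0.11) / 135.8 = 0.1015


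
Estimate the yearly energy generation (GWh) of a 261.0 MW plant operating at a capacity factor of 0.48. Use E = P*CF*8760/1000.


E = 261.0 * 0.48 * 8760 / 1000 = 1097.4528 GWh


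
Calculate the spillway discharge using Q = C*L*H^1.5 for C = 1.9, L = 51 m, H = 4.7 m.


Q = 1.9 * 51 * 4.7^1.5 = 987.3487 m^3/s


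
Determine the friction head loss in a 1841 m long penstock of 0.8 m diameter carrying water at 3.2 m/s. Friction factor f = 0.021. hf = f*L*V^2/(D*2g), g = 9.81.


hf = 0.021 * 1841 * 3.2^2 / (0.8 * 2 * 9.81) = 25.2223 m


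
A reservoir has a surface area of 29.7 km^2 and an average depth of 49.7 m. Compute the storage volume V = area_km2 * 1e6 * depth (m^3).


V = 29.7 * 1e6 * 49.7 = 1.4761e+09 m^3


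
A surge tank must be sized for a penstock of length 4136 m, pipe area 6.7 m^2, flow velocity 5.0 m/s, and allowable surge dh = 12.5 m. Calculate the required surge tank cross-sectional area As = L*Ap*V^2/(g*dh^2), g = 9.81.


As = 4136 * 6.7 * 5.0^2 / (9.81 * 12.5^2) = 451.9666 m^2


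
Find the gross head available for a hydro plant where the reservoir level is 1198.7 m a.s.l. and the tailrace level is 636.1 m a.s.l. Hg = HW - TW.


Hg = 1198.7 - 636.1 = 562.6000 m


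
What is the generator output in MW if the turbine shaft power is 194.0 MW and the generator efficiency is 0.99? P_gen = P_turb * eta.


P_gen = 194.0 * 0.99 = 192.0600 MW


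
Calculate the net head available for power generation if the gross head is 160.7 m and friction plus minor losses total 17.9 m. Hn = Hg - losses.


Hn = 160.7 - 17.9 = 142.8000 m


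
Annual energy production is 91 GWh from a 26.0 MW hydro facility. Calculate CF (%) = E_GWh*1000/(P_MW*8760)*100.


CF = 91 * 1000 / (26.0 * 8760) * 100 = 39.9543 %


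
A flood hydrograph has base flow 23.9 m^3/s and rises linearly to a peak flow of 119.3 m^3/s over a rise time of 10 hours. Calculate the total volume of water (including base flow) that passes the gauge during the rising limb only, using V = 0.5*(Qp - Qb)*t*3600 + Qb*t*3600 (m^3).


V = 0.5*(119.3 - 23.9)*10*3600 + 23.9*10*3600 = 2.5776e+06 m^3


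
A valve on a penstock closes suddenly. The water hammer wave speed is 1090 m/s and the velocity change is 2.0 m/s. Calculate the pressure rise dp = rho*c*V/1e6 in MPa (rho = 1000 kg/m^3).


dp = 1000 * 1090 * 2.0 / 1e6 = 2.1800 MPa


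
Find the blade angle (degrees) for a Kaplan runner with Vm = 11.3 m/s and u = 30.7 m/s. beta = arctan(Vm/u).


beta = arctan(11.3 / 30.7) = 20.2076 degrees


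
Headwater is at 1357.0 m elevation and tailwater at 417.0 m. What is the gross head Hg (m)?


Hg = 1357.0 - 417.0 = 940.0000 m


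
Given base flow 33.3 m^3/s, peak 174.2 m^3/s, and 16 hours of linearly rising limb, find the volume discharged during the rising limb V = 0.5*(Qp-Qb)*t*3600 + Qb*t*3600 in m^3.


V = 0.5*(174.2 - 33.3)*16*3600 + 33.3*16*3600 = 5.9760e+06 m^3


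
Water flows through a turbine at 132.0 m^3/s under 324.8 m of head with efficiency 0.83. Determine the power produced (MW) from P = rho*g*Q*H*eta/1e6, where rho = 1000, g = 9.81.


P = 1000 * 9.81 * 132.0 * 324.8 * 0.83 / 1e6 = 349.0897 MW


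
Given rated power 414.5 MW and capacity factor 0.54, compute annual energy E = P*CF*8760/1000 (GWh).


E = 414.5 * 0.54 * 8760 / 1000 = 1960.7508 GWh


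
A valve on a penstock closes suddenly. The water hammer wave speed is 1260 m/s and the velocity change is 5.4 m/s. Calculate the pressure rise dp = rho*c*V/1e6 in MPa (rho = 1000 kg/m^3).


dp = 1000 * 1260 * 5.4 / 1e6 = 6.8040 MPa


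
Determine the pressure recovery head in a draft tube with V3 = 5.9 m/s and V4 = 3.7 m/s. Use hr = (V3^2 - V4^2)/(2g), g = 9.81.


hr = (5.9^2 - 3.7^2) / (2*9.81) = 1.0765 m


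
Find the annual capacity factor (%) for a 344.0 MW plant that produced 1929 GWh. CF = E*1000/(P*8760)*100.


CF = 1929 * 1000 / (344.0 * 8760) * 100 = 64.0132 %


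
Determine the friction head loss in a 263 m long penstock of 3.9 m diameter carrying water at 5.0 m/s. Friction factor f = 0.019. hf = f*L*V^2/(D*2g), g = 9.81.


hf = 0.019 * 263 * 5.0^2 / (3.9 * 2 * 9.81) = 1.6326 m


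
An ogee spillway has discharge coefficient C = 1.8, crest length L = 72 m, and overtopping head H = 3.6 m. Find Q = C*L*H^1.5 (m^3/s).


Q = 1.8 * 72 * 3.6^1.5 = 885.2354 m^3/s


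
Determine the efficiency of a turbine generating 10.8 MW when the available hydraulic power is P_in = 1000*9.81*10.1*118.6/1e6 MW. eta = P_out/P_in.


P_in = 1000 * 9.81 * 10.1 * 118.6 / 1e6 = 11.7510 MW
eta = 10.8 / 11.7510 = 0.9191


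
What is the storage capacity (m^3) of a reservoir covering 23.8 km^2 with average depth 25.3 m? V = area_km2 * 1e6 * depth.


V = 23.8 * 1e6 * 25.3 = 6.0214e+08 m^3


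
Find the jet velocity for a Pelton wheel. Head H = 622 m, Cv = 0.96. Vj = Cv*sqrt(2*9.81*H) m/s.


Vj = 0.96 * sqrt(2*9.81*622) = 106.0513 m/s


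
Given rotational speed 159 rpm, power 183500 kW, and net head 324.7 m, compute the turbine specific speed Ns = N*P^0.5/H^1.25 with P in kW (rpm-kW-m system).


Ns = 159 * 183500^0.5 / 324.7^1.25 = 49.4154
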